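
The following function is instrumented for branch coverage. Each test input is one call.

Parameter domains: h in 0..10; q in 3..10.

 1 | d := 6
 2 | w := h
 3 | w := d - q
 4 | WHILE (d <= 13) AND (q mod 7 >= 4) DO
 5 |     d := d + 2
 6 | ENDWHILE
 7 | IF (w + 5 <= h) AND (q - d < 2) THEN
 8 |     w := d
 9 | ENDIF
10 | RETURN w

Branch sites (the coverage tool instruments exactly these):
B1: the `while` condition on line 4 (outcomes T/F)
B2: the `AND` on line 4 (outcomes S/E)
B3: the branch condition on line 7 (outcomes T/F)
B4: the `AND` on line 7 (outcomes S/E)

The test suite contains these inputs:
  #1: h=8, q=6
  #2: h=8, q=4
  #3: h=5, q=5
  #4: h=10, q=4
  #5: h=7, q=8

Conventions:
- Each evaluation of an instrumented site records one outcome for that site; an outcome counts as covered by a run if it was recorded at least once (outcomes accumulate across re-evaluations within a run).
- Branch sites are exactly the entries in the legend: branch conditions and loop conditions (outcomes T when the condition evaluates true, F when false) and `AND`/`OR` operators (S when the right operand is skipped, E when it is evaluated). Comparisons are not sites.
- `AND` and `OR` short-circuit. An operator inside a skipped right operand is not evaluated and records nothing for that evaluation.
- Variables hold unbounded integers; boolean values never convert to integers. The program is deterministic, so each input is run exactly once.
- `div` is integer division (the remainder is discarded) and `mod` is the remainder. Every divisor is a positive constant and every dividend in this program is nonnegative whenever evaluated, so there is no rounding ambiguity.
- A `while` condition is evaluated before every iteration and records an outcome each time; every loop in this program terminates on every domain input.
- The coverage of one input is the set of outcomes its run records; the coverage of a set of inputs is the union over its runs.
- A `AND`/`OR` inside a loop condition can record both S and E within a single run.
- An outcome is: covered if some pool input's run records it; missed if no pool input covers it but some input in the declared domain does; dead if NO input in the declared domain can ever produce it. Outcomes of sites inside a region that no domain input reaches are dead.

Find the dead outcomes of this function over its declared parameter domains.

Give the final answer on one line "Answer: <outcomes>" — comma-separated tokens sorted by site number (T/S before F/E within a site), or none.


checking every outcome against all 88 domain inputs:
  reachable outcomes have witnesses, e.g. B1=T (e.g. h=0, q=4), B1=F (e.g. h=0, q=3), B2=S (e.g. h=0, q=4), B2=E (e.g. h=0, q=3)
Answer: none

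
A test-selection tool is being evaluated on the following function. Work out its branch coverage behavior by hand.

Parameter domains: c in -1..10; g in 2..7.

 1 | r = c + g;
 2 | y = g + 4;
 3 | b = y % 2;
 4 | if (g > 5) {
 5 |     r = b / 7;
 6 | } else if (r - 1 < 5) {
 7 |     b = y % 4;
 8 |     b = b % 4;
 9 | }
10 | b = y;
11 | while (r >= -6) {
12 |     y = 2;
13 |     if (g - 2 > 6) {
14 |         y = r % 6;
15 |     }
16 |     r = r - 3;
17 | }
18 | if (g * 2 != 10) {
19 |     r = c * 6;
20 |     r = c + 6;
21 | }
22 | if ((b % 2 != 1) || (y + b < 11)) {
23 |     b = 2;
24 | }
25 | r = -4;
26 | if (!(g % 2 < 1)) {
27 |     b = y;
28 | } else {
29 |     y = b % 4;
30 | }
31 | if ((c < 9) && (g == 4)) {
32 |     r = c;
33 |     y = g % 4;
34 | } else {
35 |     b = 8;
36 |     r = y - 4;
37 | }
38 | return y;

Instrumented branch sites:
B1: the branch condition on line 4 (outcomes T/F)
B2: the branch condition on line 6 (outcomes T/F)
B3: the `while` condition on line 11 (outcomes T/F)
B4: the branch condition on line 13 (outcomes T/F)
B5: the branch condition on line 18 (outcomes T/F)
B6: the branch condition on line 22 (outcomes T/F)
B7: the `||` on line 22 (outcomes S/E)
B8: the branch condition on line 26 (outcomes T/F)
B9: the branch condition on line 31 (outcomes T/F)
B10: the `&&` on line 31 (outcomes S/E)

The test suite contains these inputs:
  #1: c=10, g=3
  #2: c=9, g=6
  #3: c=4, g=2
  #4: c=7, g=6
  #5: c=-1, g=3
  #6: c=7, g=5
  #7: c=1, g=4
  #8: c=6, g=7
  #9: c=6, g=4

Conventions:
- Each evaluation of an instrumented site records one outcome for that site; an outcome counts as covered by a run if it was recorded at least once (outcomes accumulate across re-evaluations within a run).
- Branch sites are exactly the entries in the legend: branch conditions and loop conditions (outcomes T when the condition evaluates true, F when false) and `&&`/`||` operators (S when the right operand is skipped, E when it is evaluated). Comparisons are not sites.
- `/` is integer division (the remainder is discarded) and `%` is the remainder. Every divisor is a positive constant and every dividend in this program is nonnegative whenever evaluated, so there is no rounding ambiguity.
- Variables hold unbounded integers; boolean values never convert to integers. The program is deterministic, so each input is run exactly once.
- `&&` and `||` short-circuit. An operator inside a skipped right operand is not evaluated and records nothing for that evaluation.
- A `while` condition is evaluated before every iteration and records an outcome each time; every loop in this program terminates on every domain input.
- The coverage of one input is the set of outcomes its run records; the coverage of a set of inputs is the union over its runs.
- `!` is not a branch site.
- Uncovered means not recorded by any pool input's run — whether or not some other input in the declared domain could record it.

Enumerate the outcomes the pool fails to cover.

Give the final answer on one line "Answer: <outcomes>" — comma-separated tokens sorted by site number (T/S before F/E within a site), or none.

#1 (c=10, g=3) -> covered: B1=F, B2=F, B3=T, B3=F, B4=F, B5=T, B6=T, B7=E, B8=T, B9=F, B10=S
#2 (c=9, g=6) -> covered: B1=T, B3=T, B3=F, B4=F, B5=T, B6=T, B7=S, B8=F, B9=F, B10=S
#3 (c=4, g=2) -> covered: B1=F, B2=F, B3=T, B3=F, B4=F, B5=T, B6=T, B7=S, B8=F, B9=F, B10=E
#4 (c=7, g=6) -> covered: B1=T, B3=T, B3=F, B4=F, B5=T, B6=T, B7=S, B8=F, B9=F, B10=E
#5 (c=-1, g=3) -> covered: B1=F, B2=T, B3=T, B3=F, B4=F, B5=T, B6=T, B7=E, B8=T, B9=F, B10=E
#6 (c=7, g=5) -> covered: B1=F, B2=F, B3=T, B3=F, B4=F, B5=F, B6=F, B7=E, B8=T, B9=F, B10=E
#7 (c=1, g=4) -> covered: B1=F, B2=T, B3=T, B3=F, B4=F, B5=T, B6=T, B7=S, B8=F, B9=T, B10=E
#8 (c=6, g=7) -> covered: B1=T, B3=T, B3=F, B4=F, B5=T, B6=F, B7=E, B8=T, B9=F, B10=E
#9 (c=6, g=4) -> covered: B1=F, B2=F, B3=T, B3=F, B4=F, B5=T, B6=T, B7=S, B8=F, B9=T, B10=E
union over the pool: B1=T, B1=F, B2=T, B2=F, B3=T, B3=F, B4=F, B5=T, B5=F, B6=T, B6=F, B7=S, B7=E, B8=T, B8=F, B9=T, B9=F, B10=S, B10=E
uncovered (1 of 20): B4=T

Answer: B4=T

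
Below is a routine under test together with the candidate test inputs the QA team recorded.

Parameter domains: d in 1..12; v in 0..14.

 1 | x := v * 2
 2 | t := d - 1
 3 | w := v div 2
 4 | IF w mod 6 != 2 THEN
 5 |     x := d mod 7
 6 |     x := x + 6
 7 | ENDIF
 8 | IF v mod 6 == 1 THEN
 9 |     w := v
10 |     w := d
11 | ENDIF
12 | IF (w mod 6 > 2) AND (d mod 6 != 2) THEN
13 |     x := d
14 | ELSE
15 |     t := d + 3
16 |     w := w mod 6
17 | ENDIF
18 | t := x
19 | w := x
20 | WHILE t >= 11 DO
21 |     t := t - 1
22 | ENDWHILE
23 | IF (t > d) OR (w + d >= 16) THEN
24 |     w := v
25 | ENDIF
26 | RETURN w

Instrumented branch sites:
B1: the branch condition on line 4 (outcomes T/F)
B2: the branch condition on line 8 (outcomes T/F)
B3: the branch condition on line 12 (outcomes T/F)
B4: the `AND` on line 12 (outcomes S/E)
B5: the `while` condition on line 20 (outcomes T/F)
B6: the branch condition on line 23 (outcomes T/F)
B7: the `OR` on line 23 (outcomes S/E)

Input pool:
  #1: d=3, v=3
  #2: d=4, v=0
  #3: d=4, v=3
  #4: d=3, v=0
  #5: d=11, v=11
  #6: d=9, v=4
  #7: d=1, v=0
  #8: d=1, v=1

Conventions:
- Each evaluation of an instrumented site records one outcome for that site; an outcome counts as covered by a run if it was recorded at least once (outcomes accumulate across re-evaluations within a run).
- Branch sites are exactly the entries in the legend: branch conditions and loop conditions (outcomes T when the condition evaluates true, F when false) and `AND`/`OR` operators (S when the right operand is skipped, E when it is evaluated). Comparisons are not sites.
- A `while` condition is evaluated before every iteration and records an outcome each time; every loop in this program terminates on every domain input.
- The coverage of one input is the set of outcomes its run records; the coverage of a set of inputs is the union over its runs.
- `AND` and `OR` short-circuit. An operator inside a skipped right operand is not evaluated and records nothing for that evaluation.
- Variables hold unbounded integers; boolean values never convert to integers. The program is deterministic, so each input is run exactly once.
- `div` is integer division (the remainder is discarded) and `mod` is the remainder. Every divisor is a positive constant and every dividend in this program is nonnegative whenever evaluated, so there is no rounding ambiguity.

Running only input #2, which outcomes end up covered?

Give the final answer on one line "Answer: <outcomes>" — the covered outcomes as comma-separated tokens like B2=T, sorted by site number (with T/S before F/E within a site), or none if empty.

Simulating input #2 (d=4, v=0) step by step:
  B1->T, B2->F, B4->S, B3->F, B5->F, B7->S, B6->T
distinct outcomes covered: B1=T, B2=F, B3=F, B4=S, B5=F, B6=T, B7=S

Answer: B1=T, B2=F, B3=F, B4=S, B5=F, B6=T, B7=S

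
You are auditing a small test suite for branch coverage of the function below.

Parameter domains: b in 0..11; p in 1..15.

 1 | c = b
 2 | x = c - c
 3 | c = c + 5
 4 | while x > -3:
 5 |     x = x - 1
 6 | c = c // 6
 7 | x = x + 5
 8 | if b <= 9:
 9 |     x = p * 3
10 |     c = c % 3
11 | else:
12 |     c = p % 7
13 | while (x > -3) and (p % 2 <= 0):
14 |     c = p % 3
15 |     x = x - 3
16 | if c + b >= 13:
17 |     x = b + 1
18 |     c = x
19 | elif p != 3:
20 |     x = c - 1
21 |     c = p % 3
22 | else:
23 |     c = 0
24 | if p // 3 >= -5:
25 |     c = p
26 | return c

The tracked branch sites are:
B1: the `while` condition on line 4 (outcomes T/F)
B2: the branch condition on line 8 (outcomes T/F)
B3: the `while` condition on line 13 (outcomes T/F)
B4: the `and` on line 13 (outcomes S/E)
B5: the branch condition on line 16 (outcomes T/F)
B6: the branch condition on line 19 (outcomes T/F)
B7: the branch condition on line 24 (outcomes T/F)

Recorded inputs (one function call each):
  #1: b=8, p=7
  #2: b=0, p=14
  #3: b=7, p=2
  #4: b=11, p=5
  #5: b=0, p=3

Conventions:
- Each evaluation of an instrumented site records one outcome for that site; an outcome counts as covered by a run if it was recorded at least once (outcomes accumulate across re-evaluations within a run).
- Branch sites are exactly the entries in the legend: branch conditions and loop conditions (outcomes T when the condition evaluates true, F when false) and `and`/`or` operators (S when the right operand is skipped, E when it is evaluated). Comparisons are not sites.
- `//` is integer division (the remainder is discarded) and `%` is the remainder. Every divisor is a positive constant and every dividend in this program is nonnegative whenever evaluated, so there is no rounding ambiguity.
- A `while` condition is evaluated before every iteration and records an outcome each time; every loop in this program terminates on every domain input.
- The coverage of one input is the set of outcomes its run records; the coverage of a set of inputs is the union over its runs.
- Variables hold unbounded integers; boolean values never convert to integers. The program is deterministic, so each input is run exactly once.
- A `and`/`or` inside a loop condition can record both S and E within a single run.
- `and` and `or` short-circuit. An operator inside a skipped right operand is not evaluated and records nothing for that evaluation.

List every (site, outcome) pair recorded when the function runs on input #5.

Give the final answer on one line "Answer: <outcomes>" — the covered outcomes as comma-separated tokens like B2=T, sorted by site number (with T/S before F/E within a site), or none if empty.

Tracing the run of input #5 (b=0, p=3):
  B1->T, B1->T, B1->T, B1->F, B2->T, B4->E, B3->F, B5->F, B6->F, B7->T
collecting distinct outcomes: B1=T, B1=F, B2=T, B3=F, B4=E, B5=F, B6=F, B7=T

Answer: B1=T, B1=F, B2=T, B3=F, B4=E, B5=F, B6=F, B7=T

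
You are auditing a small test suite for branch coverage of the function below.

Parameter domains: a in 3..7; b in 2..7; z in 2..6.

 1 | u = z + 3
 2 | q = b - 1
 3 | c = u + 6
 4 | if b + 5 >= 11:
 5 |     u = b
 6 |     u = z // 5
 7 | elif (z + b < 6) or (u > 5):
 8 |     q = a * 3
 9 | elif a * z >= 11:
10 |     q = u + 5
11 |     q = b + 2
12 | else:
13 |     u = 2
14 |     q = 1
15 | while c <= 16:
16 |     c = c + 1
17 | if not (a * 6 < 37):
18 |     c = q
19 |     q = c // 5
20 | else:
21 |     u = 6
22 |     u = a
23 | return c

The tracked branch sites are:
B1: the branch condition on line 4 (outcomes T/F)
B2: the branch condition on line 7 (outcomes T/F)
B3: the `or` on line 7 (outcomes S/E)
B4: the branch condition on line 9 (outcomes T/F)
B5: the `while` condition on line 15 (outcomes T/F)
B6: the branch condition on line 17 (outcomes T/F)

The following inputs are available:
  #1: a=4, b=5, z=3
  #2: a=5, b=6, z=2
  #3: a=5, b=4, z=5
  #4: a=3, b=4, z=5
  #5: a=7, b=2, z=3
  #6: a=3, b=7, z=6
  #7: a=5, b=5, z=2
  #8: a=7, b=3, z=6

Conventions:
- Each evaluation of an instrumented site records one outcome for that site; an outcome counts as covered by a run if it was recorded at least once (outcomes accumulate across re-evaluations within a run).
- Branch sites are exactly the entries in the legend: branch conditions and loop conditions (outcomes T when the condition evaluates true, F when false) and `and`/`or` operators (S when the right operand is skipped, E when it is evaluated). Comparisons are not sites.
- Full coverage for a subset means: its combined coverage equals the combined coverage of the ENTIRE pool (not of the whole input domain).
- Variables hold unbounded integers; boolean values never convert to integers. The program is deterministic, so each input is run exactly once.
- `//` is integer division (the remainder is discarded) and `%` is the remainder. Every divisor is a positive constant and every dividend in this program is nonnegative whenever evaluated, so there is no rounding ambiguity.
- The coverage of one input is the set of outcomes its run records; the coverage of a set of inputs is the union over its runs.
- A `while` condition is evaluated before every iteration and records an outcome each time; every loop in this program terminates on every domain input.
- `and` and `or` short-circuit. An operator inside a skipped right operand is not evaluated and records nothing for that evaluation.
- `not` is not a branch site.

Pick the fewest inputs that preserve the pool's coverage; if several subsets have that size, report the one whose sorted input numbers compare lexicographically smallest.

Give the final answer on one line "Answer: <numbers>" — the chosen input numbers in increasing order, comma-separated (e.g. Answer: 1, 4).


#1 (a=4, b=5, z=3) -> B1->F, B3->E, B2->T, B5->T, B5->T, B5->T, B5->T, B5->T, B5->F, B6->F; covered: B1=F, B2=T, B3=E, B5=T, B5=F, B6=F
#2 (a=5, b=6, z=2) -> B1->T, B5->T, B5->T, B5->T, B5->T, B5->T, B5->T, B5->F, B6->F; covered: B1=T, B5=T, B5=F, B6=F
#3 (a=5, b=4, z=5) -> B1->F, B3->E, B2->T, B5->T, B5->T, B5->T, B5->F, B6->F; covered: B1=F, B2=T, B3=E, B5=T, B5=F, B6=F
#4 (a=3, b=4, z=5) -> B1->F, B3->E, B2->T, B5->T, B5->T, B5->T, B5->F, B6->F; covered: B1=F, B2=T, B3=E, B5=T, B5=F, B6=F
#5 (a=7, b=2, z=3) -> B1->F, B3->S, B2->T, B5->T, B5->T, B5->T, B5->T, B5->T, B5->F, B6->T; covered: B1=F, B2=T, B3=S, B5=T, B5=F, B6=T
#6 (a=3, b=7, z=6) -> B1->T, B5->T, B5->T, B5->F, B6->F; covered: B1=T, B5=T, B5=F, B6=F
#7 (a=5, b=5, z=2) -> B1->F, B3->E, B2->F, B4->F, B5->T, B5->T, B5->T, B5->T, B5->T, B5->T, B5->F, B6->F; covered: B1=F, B2=F, B3=E, B4=F, B5=T, B5=F, B6=F
#8 (a=7, b=3, z=6) -> B1->F, B3->E, B2->T, B5->T, B5->T, B5->F, B6->T; covered: B1=F, B2=T, B3=E, B5=T, B5=F, B6=T
pool-wide coverage (11 outcomes): B1=T, B1=F, B2=T, B2=F, B3=S, B3=E, B4=F, B5=T, B5=F, B6=T, B6=F
size 1 is not enough: best union over all size-1 subsets is 7/11
size 2 is not enough: best union over all size-2 subsets is 10/11
size 3: inputs {2, 5, 7} cover all 11 outcomes, and no lexicographically smaller subset of this size does
Answer: 2, 5, 7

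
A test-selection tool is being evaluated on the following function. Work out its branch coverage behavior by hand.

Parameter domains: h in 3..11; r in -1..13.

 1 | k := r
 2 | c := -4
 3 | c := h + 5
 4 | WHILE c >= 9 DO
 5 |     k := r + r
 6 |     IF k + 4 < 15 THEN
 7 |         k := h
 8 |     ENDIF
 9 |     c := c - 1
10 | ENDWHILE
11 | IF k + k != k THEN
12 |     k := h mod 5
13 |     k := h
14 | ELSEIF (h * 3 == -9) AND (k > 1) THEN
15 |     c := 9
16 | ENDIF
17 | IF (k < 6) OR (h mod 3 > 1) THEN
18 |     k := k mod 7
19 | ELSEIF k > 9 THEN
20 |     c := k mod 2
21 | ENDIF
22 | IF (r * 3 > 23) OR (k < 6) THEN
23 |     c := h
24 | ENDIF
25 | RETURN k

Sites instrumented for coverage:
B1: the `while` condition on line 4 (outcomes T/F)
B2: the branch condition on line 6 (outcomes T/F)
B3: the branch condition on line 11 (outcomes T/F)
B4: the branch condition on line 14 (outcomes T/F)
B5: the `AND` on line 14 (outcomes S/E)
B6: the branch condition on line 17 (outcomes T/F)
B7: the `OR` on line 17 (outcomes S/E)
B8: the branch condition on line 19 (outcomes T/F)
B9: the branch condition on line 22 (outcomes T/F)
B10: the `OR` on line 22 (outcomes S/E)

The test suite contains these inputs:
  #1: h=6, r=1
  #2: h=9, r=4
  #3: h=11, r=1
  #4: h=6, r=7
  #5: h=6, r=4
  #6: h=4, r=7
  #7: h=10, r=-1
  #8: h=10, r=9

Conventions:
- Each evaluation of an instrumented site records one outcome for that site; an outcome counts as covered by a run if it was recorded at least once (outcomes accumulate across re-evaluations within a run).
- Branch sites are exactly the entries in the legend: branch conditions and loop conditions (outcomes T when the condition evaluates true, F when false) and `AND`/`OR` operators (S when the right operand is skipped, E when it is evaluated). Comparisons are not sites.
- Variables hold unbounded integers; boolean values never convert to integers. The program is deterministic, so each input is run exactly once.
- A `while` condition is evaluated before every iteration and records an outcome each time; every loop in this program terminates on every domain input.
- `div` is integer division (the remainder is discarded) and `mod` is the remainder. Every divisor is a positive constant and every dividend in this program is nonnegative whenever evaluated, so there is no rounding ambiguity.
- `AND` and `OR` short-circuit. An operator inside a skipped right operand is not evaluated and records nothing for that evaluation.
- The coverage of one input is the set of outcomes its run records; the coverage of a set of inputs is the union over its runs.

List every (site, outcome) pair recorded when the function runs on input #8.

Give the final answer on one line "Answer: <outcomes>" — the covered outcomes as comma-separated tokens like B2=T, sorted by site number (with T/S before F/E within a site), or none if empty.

Event log for input #8 (h=10, r=9):
  B1->T, B2->F, B1->T, B2->F, B1->T, B2->F, B1->T, B2->F, B1->T, B2->F
  B1->T, B2->F, B1->T, B2->F, B1->F, B3->T, B7->E, B6->F, B8->T, B10->S
  B9->T
deduplicating events, the covered set is: B1=T, B1=F, B2=F, B3=T, B6=F, B7=E, B8=T, B9=T, B10=S

Answer: B1=T, B1=F, B2=F, B3=T, B6=F, B7=E, B8=T, B9=T, B10=S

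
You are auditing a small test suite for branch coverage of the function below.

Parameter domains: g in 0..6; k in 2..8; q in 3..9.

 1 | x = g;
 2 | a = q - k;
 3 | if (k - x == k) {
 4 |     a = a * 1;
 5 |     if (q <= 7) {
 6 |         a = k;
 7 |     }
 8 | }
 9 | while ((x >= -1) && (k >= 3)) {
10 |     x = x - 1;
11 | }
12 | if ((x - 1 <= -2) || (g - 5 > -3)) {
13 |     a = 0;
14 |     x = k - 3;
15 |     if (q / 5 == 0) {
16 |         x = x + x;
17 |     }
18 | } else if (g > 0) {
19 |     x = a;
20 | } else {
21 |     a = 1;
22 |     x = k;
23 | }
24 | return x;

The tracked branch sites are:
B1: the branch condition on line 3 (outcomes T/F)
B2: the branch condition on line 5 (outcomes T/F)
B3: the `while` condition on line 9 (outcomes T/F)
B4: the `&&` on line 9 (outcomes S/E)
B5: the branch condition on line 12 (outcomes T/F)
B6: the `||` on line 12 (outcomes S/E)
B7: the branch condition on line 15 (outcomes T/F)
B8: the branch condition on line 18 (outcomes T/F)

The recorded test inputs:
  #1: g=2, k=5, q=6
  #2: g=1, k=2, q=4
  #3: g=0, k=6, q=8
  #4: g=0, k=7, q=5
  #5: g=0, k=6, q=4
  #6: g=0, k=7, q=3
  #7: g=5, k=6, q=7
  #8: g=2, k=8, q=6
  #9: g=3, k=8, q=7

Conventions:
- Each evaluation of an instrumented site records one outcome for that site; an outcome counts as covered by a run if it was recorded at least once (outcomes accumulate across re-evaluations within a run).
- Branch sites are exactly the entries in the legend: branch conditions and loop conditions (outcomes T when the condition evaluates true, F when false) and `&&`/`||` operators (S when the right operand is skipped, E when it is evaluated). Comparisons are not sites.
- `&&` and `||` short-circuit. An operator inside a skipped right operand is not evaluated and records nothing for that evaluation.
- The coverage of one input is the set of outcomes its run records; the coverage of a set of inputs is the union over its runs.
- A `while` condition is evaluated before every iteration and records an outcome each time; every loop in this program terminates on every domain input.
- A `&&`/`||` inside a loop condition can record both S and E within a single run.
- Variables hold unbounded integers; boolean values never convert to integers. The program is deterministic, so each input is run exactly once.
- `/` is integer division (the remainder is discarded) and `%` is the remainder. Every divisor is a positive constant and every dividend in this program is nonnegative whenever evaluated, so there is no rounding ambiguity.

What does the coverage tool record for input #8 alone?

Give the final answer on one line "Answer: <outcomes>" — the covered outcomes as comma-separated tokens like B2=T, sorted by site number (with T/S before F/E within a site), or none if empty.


Event log for input #8 (g=2, k=8, q=6):
  B1->F, B4->E, B3->T, B4->E, B3->T, B4->E, B3->T, B4->E, B3->T, B4->S
  B3->F, B6->S, B5->T, B7->F
deduplicating events, the covered set is: B1=F, B3=T, B3=F, B4=S, B4=E, B5=T, B6=S, B7=F
Answer: B1=F, B3=T, B3=F, B4=S, B4=E, B5=T, B6=S, B7=F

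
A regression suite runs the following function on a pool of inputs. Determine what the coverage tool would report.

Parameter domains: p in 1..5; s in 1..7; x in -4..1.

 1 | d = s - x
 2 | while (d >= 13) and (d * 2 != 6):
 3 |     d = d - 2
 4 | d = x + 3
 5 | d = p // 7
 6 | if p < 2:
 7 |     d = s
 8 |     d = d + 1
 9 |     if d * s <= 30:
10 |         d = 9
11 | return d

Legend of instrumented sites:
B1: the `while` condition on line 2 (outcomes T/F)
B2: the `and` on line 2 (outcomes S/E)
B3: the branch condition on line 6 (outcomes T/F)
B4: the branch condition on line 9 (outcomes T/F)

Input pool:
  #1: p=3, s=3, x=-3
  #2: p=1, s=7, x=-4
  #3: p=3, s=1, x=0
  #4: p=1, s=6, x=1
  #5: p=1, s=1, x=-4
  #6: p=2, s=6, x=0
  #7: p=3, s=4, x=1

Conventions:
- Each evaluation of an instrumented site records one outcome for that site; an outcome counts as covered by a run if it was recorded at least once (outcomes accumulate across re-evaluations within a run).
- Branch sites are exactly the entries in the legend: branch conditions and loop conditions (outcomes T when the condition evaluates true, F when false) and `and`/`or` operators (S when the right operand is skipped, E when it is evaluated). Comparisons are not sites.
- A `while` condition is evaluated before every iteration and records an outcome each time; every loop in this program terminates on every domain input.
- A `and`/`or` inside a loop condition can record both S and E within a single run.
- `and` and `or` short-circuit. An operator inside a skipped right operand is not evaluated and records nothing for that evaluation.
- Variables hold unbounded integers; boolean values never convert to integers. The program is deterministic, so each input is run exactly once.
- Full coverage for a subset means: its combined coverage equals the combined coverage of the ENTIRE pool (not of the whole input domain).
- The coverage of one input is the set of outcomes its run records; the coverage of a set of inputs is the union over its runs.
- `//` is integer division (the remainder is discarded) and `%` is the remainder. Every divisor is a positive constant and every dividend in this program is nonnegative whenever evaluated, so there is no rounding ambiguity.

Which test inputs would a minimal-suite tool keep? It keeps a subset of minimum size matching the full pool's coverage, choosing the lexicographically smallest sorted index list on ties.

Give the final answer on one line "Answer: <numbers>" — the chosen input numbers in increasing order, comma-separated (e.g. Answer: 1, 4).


#1 (p=3, s=3, x=-3) -> covered: B1=F, B2=S, B3=F
#2 (p=1, s=7, x=-4) -> covered: B1=F, B2=S, B3=T, B4=F
#3 (p=3, s=1, x=0) -> covered: B1=F, B2=S, B3=F
#4 (p=1, s=6, x=1) -> covered: B1=F, B2=S, B3=T, B4=F
#5 (p=1, s=1, x=-4) -> covered: B1=F, B2=S, B3=T, B4=T
#6 (p=2, s=6, x=0) -> covered: B1=F, B2=S, B3=F
#7 (p=3, s=4, x=1) -> covered: B1=F, B2=S, B3=F
pool-wide coverage (6 outcomes): B1=F, B2=S, B3=T, B3=F, B4=T, B4=F
checked all size-1 subsets: none covers 6 outcomes (max 4/6)
checked all size-2 subsets: none covers 6 outcomes (max 5/6)
at size 3, {1, 2, 5} reaches all 6 outcomes; every lexicographically earlier size-3 subset fails
Answer: 1, 2, 5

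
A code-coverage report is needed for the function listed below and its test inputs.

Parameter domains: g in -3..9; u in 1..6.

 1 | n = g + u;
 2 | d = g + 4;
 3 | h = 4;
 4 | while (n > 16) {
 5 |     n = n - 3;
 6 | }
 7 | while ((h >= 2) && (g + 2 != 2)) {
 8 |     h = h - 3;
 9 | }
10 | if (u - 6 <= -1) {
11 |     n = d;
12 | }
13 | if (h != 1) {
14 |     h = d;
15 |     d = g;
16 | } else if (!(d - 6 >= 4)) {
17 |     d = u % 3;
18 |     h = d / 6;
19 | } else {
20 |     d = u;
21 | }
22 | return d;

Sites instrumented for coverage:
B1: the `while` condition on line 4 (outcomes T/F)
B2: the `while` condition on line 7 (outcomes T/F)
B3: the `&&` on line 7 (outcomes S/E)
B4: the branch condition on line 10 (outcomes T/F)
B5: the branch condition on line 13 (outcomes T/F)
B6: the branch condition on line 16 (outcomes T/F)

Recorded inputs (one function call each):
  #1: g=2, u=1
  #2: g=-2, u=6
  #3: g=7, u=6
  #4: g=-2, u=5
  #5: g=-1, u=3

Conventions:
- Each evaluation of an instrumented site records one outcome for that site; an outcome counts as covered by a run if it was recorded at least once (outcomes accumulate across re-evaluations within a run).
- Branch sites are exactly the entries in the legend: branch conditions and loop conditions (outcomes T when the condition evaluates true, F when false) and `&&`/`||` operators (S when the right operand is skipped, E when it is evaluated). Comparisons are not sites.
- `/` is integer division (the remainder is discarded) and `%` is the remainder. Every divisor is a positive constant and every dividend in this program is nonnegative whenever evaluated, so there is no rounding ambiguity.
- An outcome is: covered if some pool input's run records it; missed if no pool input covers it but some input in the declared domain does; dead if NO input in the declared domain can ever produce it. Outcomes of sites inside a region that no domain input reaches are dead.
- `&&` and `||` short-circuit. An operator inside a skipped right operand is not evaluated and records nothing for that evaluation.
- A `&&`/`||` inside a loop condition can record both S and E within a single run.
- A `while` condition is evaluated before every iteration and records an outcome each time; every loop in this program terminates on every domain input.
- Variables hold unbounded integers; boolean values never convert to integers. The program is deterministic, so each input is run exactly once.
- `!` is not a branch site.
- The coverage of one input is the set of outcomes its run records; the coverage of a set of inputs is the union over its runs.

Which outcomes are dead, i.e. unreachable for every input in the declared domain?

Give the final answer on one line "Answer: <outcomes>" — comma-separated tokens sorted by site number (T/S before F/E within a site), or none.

sweeping the full domain (78 inputs) for each outcome:
  B1=T: never recorded by any domain input -> dead
  reachable outcomes have witnesses, e.g. B1=F (e.g. g=-3, u=1), B2=T (e.g. g=-3, u=1), B2=F (e.g. g=-3, u=1), B3=S (e.g. g=-3, u=1)

Answer: B1=T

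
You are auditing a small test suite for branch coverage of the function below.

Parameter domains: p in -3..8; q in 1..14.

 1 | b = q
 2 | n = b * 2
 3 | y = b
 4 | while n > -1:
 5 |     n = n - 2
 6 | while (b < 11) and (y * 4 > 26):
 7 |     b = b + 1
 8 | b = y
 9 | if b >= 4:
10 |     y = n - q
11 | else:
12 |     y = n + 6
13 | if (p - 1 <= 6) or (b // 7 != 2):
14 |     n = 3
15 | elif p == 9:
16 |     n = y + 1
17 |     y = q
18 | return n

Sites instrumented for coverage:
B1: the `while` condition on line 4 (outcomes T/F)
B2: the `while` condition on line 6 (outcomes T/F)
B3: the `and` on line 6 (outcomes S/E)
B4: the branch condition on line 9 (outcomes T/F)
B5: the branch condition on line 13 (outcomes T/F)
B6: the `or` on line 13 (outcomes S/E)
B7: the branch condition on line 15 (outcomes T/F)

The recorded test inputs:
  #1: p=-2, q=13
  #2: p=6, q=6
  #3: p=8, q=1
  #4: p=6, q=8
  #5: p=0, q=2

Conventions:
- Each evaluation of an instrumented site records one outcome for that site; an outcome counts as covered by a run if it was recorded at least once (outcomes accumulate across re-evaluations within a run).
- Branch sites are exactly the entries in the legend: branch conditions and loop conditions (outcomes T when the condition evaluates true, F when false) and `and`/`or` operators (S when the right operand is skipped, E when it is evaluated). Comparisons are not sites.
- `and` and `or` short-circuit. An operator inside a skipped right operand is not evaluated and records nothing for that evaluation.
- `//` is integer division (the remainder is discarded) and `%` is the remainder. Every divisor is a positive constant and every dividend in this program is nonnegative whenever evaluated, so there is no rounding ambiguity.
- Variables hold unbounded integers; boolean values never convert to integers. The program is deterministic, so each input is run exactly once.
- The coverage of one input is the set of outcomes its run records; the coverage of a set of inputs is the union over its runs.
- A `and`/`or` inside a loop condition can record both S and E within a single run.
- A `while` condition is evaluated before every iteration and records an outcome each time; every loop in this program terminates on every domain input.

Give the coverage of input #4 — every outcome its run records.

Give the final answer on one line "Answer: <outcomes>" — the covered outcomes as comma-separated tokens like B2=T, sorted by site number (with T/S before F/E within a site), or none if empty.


Event log for input #4 (p=6, q=8):
  B1->T, B1->T, B1->T, B1->T, B1->T, B1->T, B1->T, B1->T, B1->T, B1->F
  B3->E, B2->T, B3->E, B2->T, B3->E, B2->T, B3->S, B2->F, B4->T, B6->S
  B5->T
deduplicating events, the covered set is: B1=T, B1=F, B2=T, B2=F, B3=S, B3=E, B4=T, B5=T, B6=S
Answer: B1=T, B1=F, B2=T, B2=F, B3=S, B3=E, B4=T, B5=T, B6=S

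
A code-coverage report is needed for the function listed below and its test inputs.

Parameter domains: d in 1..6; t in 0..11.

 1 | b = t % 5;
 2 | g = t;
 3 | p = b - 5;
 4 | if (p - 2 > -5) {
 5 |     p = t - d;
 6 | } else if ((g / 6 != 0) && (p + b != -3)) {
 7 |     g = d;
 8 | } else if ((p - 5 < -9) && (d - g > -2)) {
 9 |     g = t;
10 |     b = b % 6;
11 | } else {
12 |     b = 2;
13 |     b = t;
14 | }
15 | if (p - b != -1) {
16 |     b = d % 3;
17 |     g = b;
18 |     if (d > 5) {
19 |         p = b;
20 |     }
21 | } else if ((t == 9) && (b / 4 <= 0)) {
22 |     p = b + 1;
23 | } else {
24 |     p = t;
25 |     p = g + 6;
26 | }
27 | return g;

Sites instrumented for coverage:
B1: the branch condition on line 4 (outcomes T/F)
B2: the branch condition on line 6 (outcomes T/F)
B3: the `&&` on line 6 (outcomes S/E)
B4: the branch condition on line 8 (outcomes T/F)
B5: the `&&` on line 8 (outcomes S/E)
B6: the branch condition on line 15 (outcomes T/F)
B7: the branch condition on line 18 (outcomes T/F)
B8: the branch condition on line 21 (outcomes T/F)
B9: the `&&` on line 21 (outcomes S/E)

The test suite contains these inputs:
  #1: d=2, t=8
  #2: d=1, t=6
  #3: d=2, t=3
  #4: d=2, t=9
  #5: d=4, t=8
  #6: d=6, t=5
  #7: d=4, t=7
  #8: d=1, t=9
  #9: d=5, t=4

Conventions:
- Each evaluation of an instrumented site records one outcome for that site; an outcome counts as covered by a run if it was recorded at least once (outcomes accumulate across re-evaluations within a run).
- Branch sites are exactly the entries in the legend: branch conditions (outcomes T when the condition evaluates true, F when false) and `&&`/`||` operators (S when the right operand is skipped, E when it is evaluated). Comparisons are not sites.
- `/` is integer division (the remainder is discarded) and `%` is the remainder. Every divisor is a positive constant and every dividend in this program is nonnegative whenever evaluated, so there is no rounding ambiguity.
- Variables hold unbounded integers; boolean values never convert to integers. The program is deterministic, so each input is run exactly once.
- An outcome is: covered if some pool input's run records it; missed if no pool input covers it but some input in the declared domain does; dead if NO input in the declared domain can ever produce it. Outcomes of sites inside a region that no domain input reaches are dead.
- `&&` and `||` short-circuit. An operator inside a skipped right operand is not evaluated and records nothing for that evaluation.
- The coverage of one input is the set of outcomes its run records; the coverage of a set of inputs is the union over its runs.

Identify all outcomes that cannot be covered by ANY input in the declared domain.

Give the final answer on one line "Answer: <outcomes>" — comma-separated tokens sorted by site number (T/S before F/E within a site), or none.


checking every outcome against all 72 domain inputs:
  B8=T: zero occurrences over every domain input -> dead
  reachable outcomes have witnesses, e.g. B1=T (e.g. d=1, t=3), B1=F (e.g. d=1, t=0), B2=T (e.g. d=1, t=7), B2=F (e.g. d=1, t=0)
Answer: B8=T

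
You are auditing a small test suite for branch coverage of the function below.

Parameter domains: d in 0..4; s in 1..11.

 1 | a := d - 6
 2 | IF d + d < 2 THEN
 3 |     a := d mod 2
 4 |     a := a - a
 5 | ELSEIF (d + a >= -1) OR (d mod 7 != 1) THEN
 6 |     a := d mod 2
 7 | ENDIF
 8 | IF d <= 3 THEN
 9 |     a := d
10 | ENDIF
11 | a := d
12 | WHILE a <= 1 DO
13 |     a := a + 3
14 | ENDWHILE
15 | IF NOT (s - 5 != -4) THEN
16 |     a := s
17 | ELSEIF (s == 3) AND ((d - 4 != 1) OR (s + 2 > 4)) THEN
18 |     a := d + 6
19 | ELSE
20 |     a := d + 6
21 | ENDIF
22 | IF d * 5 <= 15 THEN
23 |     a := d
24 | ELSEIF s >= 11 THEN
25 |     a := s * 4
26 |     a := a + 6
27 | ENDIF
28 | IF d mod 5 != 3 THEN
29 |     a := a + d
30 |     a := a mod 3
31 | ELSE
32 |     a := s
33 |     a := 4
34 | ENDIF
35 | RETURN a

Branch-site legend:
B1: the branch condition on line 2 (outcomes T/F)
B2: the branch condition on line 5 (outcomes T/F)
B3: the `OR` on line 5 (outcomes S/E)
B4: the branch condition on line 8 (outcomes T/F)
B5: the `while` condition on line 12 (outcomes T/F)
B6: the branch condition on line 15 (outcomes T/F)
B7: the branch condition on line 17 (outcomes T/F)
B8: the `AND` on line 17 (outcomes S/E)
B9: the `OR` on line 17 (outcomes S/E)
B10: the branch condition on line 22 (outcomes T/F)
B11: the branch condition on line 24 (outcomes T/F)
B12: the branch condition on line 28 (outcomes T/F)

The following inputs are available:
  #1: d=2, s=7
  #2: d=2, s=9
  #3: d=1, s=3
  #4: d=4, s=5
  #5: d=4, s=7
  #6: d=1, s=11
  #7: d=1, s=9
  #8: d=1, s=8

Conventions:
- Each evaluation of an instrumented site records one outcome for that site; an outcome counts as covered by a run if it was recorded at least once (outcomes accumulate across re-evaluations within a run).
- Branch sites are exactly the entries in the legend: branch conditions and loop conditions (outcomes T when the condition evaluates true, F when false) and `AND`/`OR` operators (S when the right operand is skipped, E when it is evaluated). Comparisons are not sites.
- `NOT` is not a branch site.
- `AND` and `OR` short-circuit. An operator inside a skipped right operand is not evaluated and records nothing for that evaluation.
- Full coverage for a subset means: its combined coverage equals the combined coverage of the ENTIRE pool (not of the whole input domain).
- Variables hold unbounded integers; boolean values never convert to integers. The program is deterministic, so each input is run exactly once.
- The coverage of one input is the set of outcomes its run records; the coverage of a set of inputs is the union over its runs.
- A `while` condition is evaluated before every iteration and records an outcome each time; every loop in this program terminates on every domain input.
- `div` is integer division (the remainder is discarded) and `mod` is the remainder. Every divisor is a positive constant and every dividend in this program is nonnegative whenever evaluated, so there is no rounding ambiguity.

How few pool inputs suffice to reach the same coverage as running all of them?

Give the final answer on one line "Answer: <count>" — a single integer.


run #1 (d=2, s=7) records B1=F, B2=T, B3=E, B4=T, B5=F, B6=F, B7=F, B8=S, B10=T, B12=T
run #2 (d=2, s=9) records B1=F, B2=T, B3=E, B4=T, B5=F, B6=F, B7=F, B8=S, B10=T, B12=T
run #3 (d=1, s=3) records B1=F, B2=F, B3=E, B4=T, B5=T, B5=F, B6=F, B7=T, B8=E, B9=S, B10=T, B12=T
run #4 (d=4, s=5) records B1=F, B2=T, B3=S, B4=F, B5=F, B6=F, B7=F, B8=S, B10=F, B11=F, B12=T
run #5 (d=4, s=7) records B1=F, B2=T, B3=S, B4=F, B5=F, B6=F, B7=F, B8=S, B10=F, B11=F, B12=T
run #6 (d=1, s=11) records B1=F, B2=F, B3=E, B4=T, B5=T, B5=F, B6=F, B7=F, B8=S, B10=T, B12=T
run #7 (d=1, s=9) records B1=F, B2=F, B3=E, B4=T, B5=T, B5=F, B6=F, B7=F, B8=S, B10=T, B12=T
run #8 (d=1, s=8) records B1=F, B2=F, B3=E, B4=T, B5=T, B5=F, B6=F, B7=F, B8=S, B10=T, B12=T
pool-wide coverage (19 outcomes): B1=F, B2=T, B2=F, B3=S, B3=E, B4=T, B4=F, B5=T, B5=F, B6=F, B7=T, B7=F, B8=S, B8=E, B9=S, B10=T, B10=F, B11=F, B12=T
checked all size-1 subsets: none covers 19 outcomes (max 12/19)
size 2: inputs {3, 4} cover all 19 outcomes, and no lexicographically smaller subset of this size does
Answer: 2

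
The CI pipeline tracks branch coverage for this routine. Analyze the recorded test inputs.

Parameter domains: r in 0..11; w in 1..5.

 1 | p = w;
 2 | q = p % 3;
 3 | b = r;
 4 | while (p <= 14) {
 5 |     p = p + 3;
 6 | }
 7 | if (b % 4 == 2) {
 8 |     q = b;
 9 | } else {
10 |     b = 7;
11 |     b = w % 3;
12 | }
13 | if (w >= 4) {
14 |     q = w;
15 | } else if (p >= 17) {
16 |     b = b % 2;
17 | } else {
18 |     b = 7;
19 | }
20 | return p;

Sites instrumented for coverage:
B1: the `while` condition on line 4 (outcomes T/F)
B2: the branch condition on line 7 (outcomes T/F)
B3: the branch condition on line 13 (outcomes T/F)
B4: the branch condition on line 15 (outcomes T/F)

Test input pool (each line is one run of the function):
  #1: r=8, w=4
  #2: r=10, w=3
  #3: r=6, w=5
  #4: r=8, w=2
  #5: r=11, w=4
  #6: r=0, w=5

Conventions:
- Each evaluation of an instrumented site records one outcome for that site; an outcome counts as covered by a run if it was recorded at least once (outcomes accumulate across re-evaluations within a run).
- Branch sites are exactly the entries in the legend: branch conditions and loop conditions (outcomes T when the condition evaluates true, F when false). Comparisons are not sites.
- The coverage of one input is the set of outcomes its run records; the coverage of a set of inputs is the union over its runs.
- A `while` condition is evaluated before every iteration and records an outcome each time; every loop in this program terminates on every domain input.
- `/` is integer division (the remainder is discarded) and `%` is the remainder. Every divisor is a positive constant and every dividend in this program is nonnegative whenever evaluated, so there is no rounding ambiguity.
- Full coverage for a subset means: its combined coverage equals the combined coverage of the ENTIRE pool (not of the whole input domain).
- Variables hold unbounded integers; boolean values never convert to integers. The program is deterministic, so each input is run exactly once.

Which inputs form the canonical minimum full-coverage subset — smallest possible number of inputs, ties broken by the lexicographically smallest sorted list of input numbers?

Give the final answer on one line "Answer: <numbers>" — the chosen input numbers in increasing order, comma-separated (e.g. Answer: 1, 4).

input #1, r=8, w=4: events B1->T, B1->T, B1->T, B1->T, B1->F, B2->F, B3->T; outcomes B1=T, B1=F, B2=F, B3=T
input #2, r=10, w=3: events B1->T, B1->T, B1->T, B1->T, B1->F, B2->T, B3->F, B4->F; outcomes B1=T, B1=F, B2=T, B3=F, B4=F
input #3, r=6, w=5: events B1->T, B1->T, B1->T, B1->T, B1->F, B2->T, B3->T; outcomes B1=T, B1=F, B2=T, B3=T
input #4, r=8, w=2: events B1->T, B1->T, B1->T, B1->T, B1->T, B1->F, B2->F, B3->F, B4->T; outcomes B1=T, B1=F, B2=F, B3=F, B4=T
input #5, r=11, w=4: events B1->T, B1->T, B1->T, B1->T, B1->F, B2->F, B3->T; outcomes B1=T, B1=F, B2=F, B3=T
input #6, r=0, w=5: events B1->T, B1->T, B1->T, B1->T, B1->F, B2->F, B3->T; outcomes B1=T, B1=F, B2=F, B3=T
the full pool covers 8 outcomes: B1=T, B1=F, B2=T, B2=F, B3=T, B3=F, B4=T, B4=F
no size-1 subset reaches all 8 outcomes (best union: 5/8)
no size-2 subset reaches all 8 outcomes (best union: 7/8)
the canonical winner is {1, 2, 4}: size 3, full 8-outcome coverage, earliest index list among size-3 covers

Answer: 1, 2, 4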